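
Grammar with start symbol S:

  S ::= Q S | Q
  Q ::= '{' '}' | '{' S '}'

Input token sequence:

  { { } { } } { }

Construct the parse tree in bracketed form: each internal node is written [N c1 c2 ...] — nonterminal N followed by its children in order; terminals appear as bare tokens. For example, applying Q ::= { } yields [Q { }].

S
Q S
{ S } S
{ Q S } S
{ { } S } S
{ { } Q } S
{ { } { } } S
{ { } { } } Q
{ { } { } } { }

[S [Q { [S [Q { }] [S [Q { }]]] }] [S [Q { }]]]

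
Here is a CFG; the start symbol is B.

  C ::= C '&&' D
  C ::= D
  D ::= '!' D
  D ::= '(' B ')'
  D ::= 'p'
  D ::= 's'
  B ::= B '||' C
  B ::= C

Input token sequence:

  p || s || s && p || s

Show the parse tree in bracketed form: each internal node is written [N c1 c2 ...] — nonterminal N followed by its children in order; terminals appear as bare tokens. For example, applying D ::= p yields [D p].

B
B || C
B || C || C
B || C || C || C
C || C || C || C
D || C || C || C
p || C || C || C
p || D || C || C
p || s || C || C
p || s || C && D || C
p || s || D && D || C
p || s || s && D || C
p || s || s && p || C
p || s || s && p || D
p || s || s && p || s

[B [B [B [B [C [D p]]] || [C [D s]]] || [C [C [D s]] && [D p]]] || [C [D s]]]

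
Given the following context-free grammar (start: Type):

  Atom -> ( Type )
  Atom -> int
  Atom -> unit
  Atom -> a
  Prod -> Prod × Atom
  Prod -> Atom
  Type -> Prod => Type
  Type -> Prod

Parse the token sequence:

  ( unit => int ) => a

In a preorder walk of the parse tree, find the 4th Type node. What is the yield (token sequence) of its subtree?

[Type [Prod [Atom ( [Type [Prod [Atom unit]] => [Type [Prod [Atom int]]]] )]] => [Type [Prod [Atom a]]]]

a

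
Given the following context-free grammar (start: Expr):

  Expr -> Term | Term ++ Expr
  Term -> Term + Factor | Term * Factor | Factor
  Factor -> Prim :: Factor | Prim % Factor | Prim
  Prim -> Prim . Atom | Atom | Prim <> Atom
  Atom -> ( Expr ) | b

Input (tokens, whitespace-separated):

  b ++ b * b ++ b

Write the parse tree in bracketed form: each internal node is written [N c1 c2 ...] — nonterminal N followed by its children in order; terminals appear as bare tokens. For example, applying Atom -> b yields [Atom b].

[Expr [Term [Factor [Prim [Atom b]]]] ++ [Expr [Term [Term [Factor [Prim [Atom b]]]] * [Factor [Prim [Atom b]]]] ++ [Expr [Term [Factor [Prim [Atom b]]]]]]]

Expr
Term ++ Expr
Factor ++ Expr
Prim ++ Expr
Atom ++ Expr
b ++ Expr
b ++ Term ++ Expr
b ++ Term * Factor ++ Expr
b ++ Factor * Factor ++ Expr
b ++ Prim * Factor ++ Expr
b ++ Atom * Factor ++ Expr
b ++ b * Factor ++ Expr
b ++ b * Prim ++ Expr
b ++ b * Atom ++ Expr
b ++ b * b ++ Expr
b ++ b * b ++ Term
b ++ b * b ++ Factor
b ++ b * b ++ Prim
b ++ b * b ++ Atom
b ++ b * b ++ b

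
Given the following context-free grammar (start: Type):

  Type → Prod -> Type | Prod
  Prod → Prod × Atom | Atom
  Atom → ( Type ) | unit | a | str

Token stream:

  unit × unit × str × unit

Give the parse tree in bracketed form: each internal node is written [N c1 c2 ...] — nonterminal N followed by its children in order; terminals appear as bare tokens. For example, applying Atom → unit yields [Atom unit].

Type
Prod
Prod × Atom
Prod × Atom × Atom
Prod × Atom × Atom × Atom
Atom × Atom × Atom × Atom
unit × Atom × Atom × Atom
unit × unit × Atom × Atom
unit × unit × str × Atom
unit × unit × str × unit

[Type [Prod [Prod [Prod [Prod [Atom unit]] × [Atom unit]] × [Atom str]] × [Atom unit]]]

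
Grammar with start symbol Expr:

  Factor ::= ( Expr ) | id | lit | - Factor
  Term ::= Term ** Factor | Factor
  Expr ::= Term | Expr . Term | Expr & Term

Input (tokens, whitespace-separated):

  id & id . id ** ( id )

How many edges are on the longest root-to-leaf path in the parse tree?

[Expr [Expr [Expr [Term [Factor id]]] & [Term [Factor id]]] . [Term [Term [Factor id]] ** [Factor ( [Expr [Term [Factor id]]] )]]]

6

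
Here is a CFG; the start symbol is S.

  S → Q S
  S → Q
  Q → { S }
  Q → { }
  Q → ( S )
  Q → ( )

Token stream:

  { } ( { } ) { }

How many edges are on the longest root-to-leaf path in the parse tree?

[S [Q { }] [S [Q ( [S [Q { }]] )] [S [Q { }]]]]

5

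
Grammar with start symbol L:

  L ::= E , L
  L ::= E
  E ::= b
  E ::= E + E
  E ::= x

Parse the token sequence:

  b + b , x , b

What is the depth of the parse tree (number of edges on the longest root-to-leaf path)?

4

[L [E [E b] + [E b]] , [L [E x] , [L [E b]]]]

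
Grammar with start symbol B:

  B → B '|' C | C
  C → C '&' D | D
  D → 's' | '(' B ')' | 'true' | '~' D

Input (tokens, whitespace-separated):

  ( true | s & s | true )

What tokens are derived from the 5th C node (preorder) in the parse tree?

true

[B [C [D ( [B [B [B [C [D true]]] | [C [C [D s]] & [D s]]] | [C [D true]]] )]]]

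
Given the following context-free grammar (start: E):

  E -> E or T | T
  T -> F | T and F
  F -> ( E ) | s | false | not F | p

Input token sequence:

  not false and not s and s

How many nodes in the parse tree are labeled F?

[E [T [T [T [F not [F false]]] and [F not [F s]]] and [F s]]]

5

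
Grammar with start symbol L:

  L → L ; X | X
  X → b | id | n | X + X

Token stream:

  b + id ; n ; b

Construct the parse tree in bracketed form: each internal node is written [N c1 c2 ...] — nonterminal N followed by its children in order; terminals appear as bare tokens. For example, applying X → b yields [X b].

L
L ; X
L ; X ; X
X ; X ; X
X + X ; X ; X
b + X ; X ; X
b + id ; X ; X
b + id ; n ; X
b + id ; n ; b

[L [L [L [X [X b] + [X id]]] ; [X n]] ; [X b]]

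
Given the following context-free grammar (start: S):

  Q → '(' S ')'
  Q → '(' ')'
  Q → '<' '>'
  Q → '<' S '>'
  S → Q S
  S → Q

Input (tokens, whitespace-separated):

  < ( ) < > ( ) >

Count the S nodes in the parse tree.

[S [Q < [S [Q ( )] [S [Q < >] [S [Q ( )]]]] >]]

4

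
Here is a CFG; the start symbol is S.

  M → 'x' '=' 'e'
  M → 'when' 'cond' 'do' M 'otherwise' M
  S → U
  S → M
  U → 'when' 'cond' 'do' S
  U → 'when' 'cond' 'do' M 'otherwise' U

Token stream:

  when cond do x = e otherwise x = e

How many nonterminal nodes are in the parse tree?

4

[S [M when cond do [M x = e] otherwise [M x = e]]]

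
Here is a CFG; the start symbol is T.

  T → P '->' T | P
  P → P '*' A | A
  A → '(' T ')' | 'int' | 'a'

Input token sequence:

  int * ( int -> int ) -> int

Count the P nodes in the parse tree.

5

[T [P [P [A int]] * [A ( [T [P [A int]] -> [T [P [A int]]]] )]] -> [T [P [A int]]]]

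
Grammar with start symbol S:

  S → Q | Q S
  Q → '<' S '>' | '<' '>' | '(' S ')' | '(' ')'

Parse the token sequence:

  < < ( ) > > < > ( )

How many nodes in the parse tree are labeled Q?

5

[S [Q < [S [Q < [S [Q ( )]] >]] >] [S [Q < >] [S [Q ( )]]]]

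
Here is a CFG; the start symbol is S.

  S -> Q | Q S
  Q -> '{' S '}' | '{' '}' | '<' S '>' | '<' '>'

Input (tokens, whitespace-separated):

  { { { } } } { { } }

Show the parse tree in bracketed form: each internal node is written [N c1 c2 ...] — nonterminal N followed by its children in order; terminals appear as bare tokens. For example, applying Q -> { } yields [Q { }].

[S [Q { [S [Q { [S [Q { }]] }]] }] [S [Q { [S [Q { }]] }]]]

S
Q S
{ S } S
{ Q } S
{ { S } } S
{ { Q } } S
{ { { } } } S
{ { { } } } Q
{ { { } } } { S }
{ { { } } } { Q }
{ { { } } } { { } }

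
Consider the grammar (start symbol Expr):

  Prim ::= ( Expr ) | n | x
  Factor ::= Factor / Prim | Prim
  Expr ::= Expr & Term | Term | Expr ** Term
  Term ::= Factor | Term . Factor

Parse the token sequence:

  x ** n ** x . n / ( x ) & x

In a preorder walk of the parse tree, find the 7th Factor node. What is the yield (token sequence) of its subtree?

[Expr [Expr [Expr [Expr [Term [Factor [Prim x]]]] ** [Term [Factor [Prim n]]]] ** [Term [Term [Factor [Prim x]]] . [Factor [Factor [Prim n]] / [Prim ( [Expr [Term [Factor [Prim x]]]] )]]]] & [Term [Factor [Prim x]]]]

x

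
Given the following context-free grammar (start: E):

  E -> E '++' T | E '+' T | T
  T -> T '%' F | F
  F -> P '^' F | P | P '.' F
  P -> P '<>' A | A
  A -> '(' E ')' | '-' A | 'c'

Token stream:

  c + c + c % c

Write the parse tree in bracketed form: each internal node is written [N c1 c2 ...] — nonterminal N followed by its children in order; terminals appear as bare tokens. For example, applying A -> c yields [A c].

[E [E [E [T [F [P [A c]]]]] + [T [F [P [A c]]]]] + [T [T [F [P [A c]]]] % [F [P [A c]]]]]

E
E + T
E + T + T
T + T + T
F + T + T
P + T + T
A + T + T
c + T + T
c + F + T
c + P + T
c + A + T
c + c + T
c + c + T % F
c + c + F % F
c + c + P % F
c + c + A % F
c + c + c % F
c + c + c % P
c + c + c % A
c + c + c % c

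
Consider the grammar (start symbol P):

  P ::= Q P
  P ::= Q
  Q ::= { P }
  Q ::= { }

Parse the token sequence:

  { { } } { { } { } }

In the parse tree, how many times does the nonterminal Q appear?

[P [Q { [P [Q { }]] }] [P [Q { [P [Q { }] [P [Q { }]]] }]]]

5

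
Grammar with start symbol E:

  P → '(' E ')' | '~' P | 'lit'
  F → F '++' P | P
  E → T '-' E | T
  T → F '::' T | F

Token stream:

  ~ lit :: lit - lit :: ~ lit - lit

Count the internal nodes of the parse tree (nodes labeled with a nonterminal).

[E [T [F [P ~ [P lit]]] :: [T [F [P lit]]]] - [E [T [F [P lit]] :: [T [F [P ~ [P lit]]]]] - [E [T [F [P lit]]]]]]

20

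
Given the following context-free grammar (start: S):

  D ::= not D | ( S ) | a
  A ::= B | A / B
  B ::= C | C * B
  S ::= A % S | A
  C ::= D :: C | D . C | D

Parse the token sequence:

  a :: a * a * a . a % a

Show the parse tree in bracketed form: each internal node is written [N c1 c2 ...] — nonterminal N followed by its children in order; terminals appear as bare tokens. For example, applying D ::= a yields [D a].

[S [A [B [C [D a] :: [C [D a]]] * [B [C [D a]] * [B [C [D a] . [C [D a]]]]]]] % [S [A [B [C [D a]]]]]]

S
A % S
B % S
C * B % S
D :: C * B % S
a :: C * B % S
a :: D * B % S
a :: a * B % S
a :: a * C * B % S
a :: a * D * B % S
a :: a * a * B % S
a :: a * a * C % S
a :: a * a * D . C % S
a :: a * a * a . C % S
a :: a * a * a . D % S
a :: a * a * a . a % S
a :: a * a * a . a % A
a :: a * a * a . a % B
a :: a * a * a . a % C
a :: a * a * a . a % D
a :: a * a * a . a % a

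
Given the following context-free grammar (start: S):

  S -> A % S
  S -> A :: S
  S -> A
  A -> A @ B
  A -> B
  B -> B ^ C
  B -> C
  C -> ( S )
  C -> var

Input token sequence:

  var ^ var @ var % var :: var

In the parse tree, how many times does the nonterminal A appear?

[S [A [A [B [B [C var]] ^ [C var]]] @ [B [C var]]] % [S [A [B [C var]]] :: [S [A [B [C var]]]]]]

4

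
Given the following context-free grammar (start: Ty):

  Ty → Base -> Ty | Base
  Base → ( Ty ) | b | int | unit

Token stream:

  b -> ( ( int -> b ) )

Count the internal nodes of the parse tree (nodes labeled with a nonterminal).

[Ty [Base b] -> [Ty [Base ( [Ty [Base ( [Ty [Base int] -> [Ty [Base b]]] )]] )]]]

10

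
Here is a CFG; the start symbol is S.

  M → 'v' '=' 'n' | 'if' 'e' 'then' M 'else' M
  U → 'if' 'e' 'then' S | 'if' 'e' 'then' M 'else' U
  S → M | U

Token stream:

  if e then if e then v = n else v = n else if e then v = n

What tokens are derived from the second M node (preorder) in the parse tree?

[S [U if e then [M if e then [M v = n] else [M v = n]] else [U if e then [S [M v = n]]]]]

v = n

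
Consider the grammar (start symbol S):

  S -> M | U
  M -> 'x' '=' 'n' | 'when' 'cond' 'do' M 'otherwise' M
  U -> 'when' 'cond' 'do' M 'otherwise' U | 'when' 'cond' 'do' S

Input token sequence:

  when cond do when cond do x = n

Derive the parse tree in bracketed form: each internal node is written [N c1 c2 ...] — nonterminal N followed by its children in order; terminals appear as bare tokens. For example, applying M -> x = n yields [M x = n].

S
U
when cond do S
when cond do U
when cond do when cond do S
when cond do when cond do M
when cond do when cond do x = n

[S [U when cond do [S [U when cond do [S [M x = n]]]]]]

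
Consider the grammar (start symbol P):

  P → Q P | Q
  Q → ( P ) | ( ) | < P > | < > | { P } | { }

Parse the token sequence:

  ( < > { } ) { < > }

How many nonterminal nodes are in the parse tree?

[P [Q ( [P [Q < >] [P [Q { }]]] )] [P [Q { [P [Q < >]] }]]]

10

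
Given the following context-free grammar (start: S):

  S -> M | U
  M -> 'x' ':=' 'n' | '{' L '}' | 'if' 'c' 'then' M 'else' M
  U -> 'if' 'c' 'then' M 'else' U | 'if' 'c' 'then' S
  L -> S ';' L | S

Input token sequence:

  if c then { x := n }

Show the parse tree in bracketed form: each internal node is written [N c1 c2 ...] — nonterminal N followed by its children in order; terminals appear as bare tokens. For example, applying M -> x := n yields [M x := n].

[S [U if c then [S [M { [L [S [M x := n]]] }]]]]

S
U
if c then S
if c then M
if c then { L }
if c then { S }
if c then { M }
if c then { x := n }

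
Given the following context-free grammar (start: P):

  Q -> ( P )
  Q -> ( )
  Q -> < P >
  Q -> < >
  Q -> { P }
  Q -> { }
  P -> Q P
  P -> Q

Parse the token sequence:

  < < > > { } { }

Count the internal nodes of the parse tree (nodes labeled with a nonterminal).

8

[P [Q < [P [Q < >]] >] [P [Q { }] [P [Q { }]]]]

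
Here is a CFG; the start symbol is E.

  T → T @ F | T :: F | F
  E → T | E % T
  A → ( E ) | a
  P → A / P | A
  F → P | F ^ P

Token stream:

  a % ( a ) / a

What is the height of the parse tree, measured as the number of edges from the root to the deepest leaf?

[E [E [T [F [P [A a]]]]] % [T [F [P [A ( [E [T [F [P [A a]]]]] )] / [P [A a]]]]]]

10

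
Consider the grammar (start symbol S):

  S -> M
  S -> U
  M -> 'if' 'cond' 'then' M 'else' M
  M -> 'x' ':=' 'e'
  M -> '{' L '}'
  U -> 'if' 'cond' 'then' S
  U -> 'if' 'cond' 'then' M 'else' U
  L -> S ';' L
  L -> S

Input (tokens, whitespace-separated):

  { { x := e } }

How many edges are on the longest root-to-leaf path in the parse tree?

8

[S [M { [L [S [M { [L [S [M x := e]]] }]]] }]]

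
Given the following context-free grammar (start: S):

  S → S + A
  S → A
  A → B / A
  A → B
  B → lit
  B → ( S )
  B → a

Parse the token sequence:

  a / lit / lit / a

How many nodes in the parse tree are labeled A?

[S [A [B a] / [A [B lit] / [A [B lit] / [A [B a]]]]]]

4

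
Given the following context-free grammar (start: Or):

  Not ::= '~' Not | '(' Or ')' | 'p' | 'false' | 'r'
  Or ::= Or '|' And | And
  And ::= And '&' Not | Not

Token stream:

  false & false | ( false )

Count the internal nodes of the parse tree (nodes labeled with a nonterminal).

[Or [Or [And [And [Not false]] & [Not false]]] | [And [Not ( [Or [And [Not false]]] )]]]

11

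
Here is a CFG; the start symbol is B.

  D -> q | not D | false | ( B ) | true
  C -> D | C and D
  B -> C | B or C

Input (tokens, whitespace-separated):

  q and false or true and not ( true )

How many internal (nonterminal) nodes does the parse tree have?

[B [B [C [C [D q]] and [D false]]] or [C [C [D true]] and [D not [D ( [B [C [D true]]] )]]]]

14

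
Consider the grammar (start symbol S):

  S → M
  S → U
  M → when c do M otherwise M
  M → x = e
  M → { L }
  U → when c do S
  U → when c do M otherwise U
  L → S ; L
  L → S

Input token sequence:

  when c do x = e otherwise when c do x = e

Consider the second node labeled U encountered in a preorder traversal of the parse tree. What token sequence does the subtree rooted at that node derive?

when c do x = e

[S [U when c do [M x = e] otherwise [U when c do [S [M x = e]]]]]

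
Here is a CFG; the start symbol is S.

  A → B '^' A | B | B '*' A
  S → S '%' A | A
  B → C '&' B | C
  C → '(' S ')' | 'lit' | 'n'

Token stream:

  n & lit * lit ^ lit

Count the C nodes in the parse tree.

4

[S [A [B [C n] & [B [C lit]]] * [A [B [C lit]] ^ [A [B [C lit]]]]]]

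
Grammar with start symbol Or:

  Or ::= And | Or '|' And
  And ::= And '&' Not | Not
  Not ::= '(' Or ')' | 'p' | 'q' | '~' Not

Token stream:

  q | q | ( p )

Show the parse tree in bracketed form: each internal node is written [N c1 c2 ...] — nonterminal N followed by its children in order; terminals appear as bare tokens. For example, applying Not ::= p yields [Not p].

[Or [Or [Or [And [Not q]]] | [And [Not q]]] | [And [Not ( [Or [And [Not p]]] )]]]

Or
Or | And
Or | And | And
And | And | And
Not | And | And
q | And | And
q | Not | And
q | q | And
q | q | Not
q | q | ( Or )
q | q | ( And )
q | q | ( Not )
q | q | ( p )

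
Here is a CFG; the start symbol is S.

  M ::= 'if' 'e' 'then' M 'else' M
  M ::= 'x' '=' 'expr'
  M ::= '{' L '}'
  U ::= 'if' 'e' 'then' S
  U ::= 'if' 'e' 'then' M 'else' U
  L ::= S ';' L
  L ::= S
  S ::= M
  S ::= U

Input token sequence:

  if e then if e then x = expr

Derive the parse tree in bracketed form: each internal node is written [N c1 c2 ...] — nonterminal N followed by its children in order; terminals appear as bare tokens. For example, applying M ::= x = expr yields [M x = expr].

[S [U if e then [S [U if e then [S [M x = expr]]]]]]

S
U
if e then S
if e then U
if e then if e then S
if e then if e then M
if e then if e then x = expr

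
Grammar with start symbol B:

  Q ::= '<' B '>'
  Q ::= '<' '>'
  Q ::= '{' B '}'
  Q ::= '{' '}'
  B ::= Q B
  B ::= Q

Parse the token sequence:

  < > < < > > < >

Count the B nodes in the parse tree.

[B [Q < >] [B [Q < [B [Q < >]] >] [B [Q < >]]]]

4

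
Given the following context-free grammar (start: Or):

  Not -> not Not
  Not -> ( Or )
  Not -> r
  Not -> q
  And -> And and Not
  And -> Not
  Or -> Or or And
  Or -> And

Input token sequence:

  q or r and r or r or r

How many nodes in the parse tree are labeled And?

[Or [Or [Or [Or [And [Not q]]] or [And [And [Not r]] and [Not r]]] or [And [Not r]]] or [And [Not r]]]

5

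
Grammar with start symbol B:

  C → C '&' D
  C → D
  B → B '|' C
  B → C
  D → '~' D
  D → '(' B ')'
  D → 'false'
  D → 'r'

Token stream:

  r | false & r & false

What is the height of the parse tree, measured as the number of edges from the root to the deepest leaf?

[B [B [C [D r]]] | [C [C [C [D false]] & [D r]] & [D false]]]

5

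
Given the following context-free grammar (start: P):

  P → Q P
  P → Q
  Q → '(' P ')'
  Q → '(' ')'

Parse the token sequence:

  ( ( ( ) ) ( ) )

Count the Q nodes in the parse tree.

[P [Q ( [P [Q ( [P [Q ( )]] )] [P [Q ( )]]] )]]

4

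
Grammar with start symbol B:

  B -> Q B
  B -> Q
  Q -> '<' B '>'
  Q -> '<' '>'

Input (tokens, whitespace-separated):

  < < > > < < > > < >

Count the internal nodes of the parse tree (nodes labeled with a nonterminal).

10

[B [Q < [B [Q < >]] >] [B [Q < [B [Q < >]] >] [B [Q < >]]]]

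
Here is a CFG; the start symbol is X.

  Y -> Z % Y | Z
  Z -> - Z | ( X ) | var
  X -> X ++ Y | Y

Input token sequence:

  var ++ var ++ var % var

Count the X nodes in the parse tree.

3

[X [X [X [Y [Z var]]] ++ [Y [Z var]]] ++ [Y [Z var] % [Y [Z var]]]]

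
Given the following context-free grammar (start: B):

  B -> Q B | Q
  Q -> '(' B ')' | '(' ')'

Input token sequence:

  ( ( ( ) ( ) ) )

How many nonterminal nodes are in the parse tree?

[B [Q ( [B [Q ( [B [Q ( )] [B [Q ( )]]] )]] )]]

8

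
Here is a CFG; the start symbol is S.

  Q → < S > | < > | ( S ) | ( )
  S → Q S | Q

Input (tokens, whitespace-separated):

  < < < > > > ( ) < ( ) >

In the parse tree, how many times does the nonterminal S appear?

6

[S [Q < [S [Q < [S [Q < >]] >]] >] [S [Q ( )] [S [Q < [S [Q ( )]] >]]]]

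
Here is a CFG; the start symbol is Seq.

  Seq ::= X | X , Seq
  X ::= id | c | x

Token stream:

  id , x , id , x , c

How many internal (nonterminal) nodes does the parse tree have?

10

[Seq [X id] , [Seq [X x] , [Seq [X id] , [Seq [X x] , [Seq [X c]]]]]]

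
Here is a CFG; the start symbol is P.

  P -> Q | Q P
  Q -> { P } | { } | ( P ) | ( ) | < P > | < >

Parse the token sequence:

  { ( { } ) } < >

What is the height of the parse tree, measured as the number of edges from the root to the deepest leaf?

[P [Q { [P [Q ( [P [Q { }]] )]] }] [P [Q < >]]]

6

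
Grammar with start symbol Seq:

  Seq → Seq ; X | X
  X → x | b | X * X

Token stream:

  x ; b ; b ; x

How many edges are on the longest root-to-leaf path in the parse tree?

[Seq [Seq [Seq [Seq [X x]] ; [X b]] ; [X b]] ; [X x]]

5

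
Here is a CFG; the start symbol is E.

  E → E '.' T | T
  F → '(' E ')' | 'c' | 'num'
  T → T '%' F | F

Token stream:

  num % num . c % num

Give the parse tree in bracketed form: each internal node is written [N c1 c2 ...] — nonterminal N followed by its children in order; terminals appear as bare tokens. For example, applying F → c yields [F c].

[E [E [T [T [F num]] % [F num]]] . [T [T [F c]] % [F num]]]

E
E . T
T . T
T % F . T
F % F . T
num % F . T
num % num . T
num % num . T % F
num % num . F % F
num % num . c % F
num % num . c % num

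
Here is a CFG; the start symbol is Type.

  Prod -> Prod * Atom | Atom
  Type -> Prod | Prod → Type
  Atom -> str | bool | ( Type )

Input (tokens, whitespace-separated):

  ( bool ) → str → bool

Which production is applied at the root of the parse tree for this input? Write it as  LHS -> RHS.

[Type [Prod [Atom ( [Type [Prod [Atom bool]]] )]] → [Type [Prod [Atom str]] → [Type [Prod [Atom bool]]]]]

Type -> Prod → Type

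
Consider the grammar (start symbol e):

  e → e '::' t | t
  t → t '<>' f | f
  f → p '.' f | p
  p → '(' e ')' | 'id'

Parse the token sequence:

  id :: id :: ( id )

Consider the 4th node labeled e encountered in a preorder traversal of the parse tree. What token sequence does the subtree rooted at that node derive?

id

[e [e [e [t [f [p id]]]] :: [t [f [p id]]]] :: [t [f [p ( [e [t [f [p id]]]] )]]]]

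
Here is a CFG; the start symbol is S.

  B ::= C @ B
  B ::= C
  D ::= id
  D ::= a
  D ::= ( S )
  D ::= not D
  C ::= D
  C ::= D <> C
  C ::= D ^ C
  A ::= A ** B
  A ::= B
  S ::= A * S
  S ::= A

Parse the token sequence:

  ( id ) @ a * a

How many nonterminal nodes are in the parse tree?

[S [A [B [C [D ( [S [A [B [C [D id]]]]] )]] @ [B [C [D a]]]]] * [S [A [B [C [D a]]]]]]

18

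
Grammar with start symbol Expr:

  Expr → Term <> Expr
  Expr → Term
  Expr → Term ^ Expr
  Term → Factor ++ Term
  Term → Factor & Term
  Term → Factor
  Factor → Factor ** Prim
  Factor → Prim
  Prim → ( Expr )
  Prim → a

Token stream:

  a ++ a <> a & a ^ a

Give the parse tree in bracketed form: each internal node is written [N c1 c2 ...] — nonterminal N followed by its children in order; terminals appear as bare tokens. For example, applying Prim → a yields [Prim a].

Expr
Term <> Expr
Factor ++ Term <> Expr
Prim ++ Term <> Expr
a ++ Term <> Expr
a ++ Factor <> Expr
a ++ Prim <> Expr
a ++ a <> Expr
a ++ a <> Term ^ Expr
a ++ a <> Factor & Term ^ Expr
a ++ a <> Prim & Term ^ Expr
a ++ a <> a & Term ^ Expr
a ++ a <> a & Factor ^ Expr
a ++ a <> a & Prim ^ Expr
a ++ a <> a & a ^ Expr
a ++ a <> a & a ^ Term
a ++ a <> a & a ^ Factor
a ++ a <> a & a ^ Prim
a ++ a <> a & a ^ a

[Expr [Term [Factor [Prim a]] ++ [Term [Factor [Prim a]]]] <> [Expr [Term [Factor [Prim a]] & [Term [Factor [Prim a]]]] ^ [Expr [Term [Factor [Prim a]]]]]]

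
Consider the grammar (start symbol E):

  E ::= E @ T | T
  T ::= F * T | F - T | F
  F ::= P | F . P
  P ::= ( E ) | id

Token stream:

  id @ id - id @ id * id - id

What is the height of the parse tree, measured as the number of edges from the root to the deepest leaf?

6

[E [E [E [T [F [P id]]]] @ [T [F [P id]] - [T [F [P id]]]]] @ [T [F [P id]] * [T [F [P id]] - [T [F [P id]]]]]]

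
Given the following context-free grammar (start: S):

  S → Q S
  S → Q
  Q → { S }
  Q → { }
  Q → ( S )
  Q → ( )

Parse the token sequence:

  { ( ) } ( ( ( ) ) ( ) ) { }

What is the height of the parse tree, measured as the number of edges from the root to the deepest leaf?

7

[S [Q { [S [Q ( )]] }] [S [Q ( [S [Q ( [S [Q ( )]] )] [S [Q ( )]]] )] [S [Q { }]]]]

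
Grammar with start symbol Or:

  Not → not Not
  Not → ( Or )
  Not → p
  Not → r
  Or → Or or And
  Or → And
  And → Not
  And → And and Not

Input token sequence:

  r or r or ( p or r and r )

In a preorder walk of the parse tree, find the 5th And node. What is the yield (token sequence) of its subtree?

r and r

[Or [Or [Or [And [Not r]]] or [And [Not r]]] or [And [Not ( [Or [Or [And [Not p]]] or [And [And [Not r]] and [Not r]]] )]]]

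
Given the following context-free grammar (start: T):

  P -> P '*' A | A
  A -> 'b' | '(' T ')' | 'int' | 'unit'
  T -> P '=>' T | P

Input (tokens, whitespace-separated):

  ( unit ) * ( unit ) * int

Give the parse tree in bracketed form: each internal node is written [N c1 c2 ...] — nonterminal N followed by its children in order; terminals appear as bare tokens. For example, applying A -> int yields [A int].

T
P
P * A
P * A * A
A * A * A
( T ) * A * A
( P ) * A * A
( A ) * A * A
( unit ) * A * A
( unit ) * ( T ) * A
( unit ) * ( P ) * A
( unit ) * ( A ) * A
( unit ) * ( unit ) * A
( unit ) * ( unit ) * int

[T [P [P [P [A ( [T [P [A unit]]] )]] * [A ( [T [P [A unit]]] )]] * [A int]]]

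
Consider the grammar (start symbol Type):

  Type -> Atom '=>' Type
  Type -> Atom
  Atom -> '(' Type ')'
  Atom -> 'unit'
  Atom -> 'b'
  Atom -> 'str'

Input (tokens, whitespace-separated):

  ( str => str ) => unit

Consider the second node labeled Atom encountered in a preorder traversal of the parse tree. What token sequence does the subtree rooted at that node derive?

str

[Type [Atom ( [Type [Atom str] => [Type [Atom str]]] )] => [Type [Atom unit]]]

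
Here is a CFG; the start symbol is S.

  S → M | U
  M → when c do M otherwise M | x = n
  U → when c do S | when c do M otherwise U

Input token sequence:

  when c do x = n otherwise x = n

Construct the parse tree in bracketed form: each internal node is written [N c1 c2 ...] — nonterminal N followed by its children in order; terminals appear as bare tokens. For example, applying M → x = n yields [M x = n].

[S [M when c do [M x = n] otherwise [M x = n]]]

S
M
when c do M otherwise M
when c do x = n otherwise M
when c do x = n otherwise x = n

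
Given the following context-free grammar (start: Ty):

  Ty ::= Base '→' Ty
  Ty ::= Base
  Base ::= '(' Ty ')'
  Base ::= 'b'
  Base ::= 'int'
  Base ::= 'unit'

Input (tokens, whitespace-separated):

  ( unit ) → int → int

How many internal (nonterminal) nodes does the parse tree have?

[Ty [Base ( [Ty [Base unit]] )] → [Ty [Base int] → [Ty [Base int]]]]

8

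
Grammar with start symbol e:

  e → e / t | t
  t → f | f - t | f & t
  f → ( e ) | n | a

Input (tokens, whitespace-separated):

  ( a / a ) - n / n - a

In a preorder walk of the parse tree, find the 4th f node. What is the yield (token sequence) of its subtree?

n

[e [e [t [f ( [e [e [t [f a]]] / [t [f a]]] )] - [t [f n]]]] / [t [f n] - [t [f a]]]]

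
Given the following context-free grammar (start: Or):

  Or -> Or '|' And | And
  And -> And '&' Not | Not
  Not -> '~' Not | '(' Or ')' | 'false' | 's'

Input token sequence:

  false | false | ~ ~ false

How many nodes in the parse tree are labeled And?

[Or [Or [Or [And [Not false]]] | [And [Not false]]] | [And [Not ~ [Not ~ [Not false]]]]]

3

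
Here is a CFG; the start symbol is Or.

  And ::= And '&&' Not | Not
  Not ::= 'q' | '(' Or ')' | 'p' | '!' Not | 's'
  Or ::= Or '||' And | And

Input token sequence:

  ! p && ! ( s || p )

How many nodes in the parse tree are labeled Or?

3

[Or [And [And [Not ! [Not p]]] && [Not ! [Not ( [Or [Or [And [Not s]]] || [And [Not p]]] )]]]]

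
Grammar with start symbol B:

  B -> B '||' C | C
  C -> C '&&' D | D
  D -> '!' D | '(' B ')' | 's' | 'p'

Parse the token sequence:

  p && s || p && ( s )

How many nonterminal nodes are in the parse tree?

[B [B [C [C [D p]] && [D s]]] || [C [C [D p]] && [D ( [B [C [D s]]] )]]]

13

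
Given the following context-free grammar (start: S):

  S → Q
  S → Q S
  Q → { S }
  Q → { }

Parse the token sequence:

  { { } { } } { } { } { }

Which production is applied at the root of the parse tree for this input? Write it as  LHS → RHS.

S → Q S

[S [Q { [S [Q { }] [S [Q { }]]] }] [S [Q { }] [S [Q { }] [S [Q { }]]]]]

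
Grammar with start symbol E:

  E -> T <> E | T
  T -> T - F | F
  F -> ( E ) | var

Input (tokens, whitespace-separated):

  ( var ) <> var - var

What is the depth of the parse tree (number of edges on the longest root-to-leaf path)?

[E [T [F ( [E [T [F var]]] )]] <> [E [T [T [F var]] - [F var]]]]

6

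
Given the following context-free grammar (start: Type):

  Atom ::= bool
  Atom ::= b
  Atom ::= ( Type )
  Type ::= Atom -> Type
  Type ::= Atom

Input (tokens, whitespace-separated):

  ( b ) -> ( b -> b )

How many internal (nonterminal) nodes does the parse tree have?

[Type [Atom ( [Type [Atom b]] )] -> [Type [Atom ( [Type [Atom b] -> [Type [Atom b]]] )]]]

10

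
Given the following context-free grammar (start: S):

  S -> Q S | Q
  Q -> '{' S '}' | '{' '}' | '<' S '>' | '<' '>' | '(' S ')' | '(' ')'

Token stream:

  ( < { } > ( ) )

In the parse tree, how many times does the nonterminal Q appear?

4

[S [Q ( [S [Q < [S [Q { }]] >] [S [Q ( )]]] )]]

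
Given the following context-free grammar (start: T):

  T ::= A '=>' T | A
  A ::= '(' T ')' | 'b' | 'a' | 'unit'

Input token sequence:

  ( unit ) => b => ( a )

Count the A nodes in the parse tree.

5

[T [A ( [T [A unit]] )] => [T [A b] => [T [A ( [T [A a]] )]]]]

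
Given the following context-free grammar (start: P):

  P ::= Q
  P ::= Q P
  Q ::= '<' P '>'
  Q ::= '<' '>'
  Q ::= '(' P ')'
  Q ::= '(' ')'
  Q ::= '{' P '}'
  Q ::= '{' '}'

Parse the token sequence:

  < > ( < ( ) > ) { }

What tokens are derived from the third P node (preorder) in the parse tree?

[P [Q < >] [P [Q ( [P [Q < [P [Q ( )]] >]] )] [P [Q { }]]]]

< ( ) >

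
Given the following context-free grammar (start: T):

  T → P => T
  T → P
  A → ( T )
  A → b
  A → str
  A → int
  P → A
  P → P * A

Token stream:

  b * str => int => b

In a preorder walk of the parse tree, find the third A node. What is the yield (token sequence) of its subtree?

int

[T [P [P [A b]] * [A str]] => [T [P [A int]] => [T [P [A b]]]]]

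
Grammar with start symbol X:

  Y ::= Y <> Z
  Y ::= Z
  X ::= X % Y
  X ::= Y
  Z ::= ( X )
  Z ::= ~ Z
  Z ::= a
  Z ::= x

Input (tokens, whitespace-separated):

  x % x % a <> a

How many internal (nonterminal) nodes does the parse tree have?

[X [X [X [Y [Z x]]] % [Y [Z x]]] % [Y [Y [Z a]] <> [Z a]]]

11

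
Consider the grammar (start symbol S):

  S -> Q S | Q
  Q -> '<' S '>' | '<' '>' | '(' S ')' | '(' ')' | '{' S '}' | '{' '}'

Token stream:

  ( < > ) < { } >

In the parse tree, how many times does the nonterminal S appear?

[S [Q ( [S [Q < >]] )] [S [Q < [S [Q { }]] >]]]

4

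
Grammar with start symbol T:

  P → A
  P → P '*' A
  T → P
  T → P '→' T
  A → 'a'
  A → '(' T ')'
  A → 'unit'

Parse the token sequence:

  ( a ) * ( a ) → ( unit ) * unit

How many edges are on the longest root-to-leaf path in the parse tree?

[T [P [P [A ( [T [P [A a]]] )]] * [A ( [T [P [A a]]] )]] → [T [P [P [A ( [T [P [A unit]]] )]] * [A unit]]]]

8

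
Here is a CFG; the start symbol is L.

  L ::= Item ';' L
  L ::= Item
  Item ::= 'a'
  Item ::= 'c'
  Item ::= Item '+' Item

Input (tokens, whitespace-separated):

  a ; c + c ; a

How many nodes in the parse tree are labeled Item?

[L [Item a] ; [L [Item [Item c] + [Item c]] ; [L [Item a]]]]

5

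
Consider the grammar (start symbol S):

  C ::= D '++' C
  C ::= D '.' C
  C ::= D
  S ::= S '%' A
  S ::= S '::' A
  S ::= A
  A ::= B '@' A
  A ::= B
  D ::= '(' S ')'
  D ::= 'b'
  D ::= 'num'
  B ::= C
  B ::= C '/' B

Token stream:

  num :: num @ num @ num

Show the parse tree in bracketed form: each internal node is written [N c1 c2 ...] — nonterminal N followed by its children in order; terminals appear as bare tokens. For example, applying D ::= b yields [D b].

[S [S [A [B [C [D num]]]]] :: [A [B [C [D num]]] @ [A [B [C [D num]]] @ [A [B [C [D num]]]]]]]

S
S :: A
A :: A
B :: A
C :: A
D :: A
num :: A
num :: B @ A
num :: C @ A
num :: D @ A
num :: num @ A
num :: num @ B @ A
num :: num @ C @ A
num :: num @ D @ A
num :: num @ num @ A
num :: num @ num @ B
num :: num @ num @ C
num :: num @ num @ D
num :: num @ num @ num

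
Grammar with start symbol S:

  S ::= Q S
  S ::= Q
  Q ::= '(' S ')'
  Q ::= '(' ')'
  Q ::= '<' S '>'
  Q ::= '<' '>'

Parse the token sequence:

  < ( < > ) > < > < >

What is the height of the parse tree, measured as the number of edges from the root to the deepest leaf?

[S [Q < [S [Q ( [S [Q < >]] )]] >] [S [Q < >] [S [Q < >]]]]

6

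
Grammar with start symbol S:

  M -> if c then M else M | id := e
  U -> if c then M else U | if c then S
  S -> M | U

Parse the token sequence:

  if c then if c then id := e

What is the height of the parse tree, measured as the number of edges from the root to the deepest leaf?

[S [U if c then [S [U if c then [S [M id := e]]]]]]

6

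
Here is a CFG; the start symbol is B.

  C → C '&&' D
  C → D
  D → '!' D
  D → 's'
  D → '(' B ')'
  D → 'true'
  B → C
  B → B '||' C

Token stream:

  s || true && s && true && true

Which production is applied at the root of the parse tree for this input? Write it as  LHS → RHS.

[B [B [C [D s]]] || [C [C [C [C [D true]] && [D s]] && [D true]] && [D true]]]

B → B '||' C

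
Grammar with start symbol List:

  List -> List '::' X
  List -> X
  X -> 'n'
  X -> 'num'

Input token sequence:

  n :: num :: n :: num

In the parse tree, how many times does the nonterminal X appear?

[List [List [List [List [X n]] :: [X num]] :: [X n]] :: [X num]]

4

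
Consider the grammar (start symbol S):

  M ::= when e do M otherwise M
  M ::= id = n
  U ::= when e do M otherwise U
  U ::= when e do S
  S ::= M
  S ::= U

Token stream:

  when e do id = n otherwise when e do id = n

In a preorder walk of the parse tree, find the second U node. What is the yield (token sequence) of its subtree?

when e do id = n

[S [U when e do [M id = n] otherwise [U when e do [S [M id = n]]]]]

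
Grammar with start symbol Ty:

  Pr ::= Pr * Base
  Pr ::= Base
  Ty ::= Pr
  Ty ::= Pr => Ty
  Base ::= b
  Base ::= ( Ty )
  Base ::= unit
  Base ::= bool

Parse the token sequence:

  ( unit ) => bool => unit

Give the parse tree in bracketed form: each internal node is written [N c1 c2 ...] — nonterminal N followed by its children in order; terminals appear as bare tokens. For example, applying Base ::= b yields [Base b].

[Ty [Pr [Base ( [Ty [Pr [Base unit]]] )]] => [Ty [Pr [Base bool]] => [Ty [Pr [Base unit]]]]]

Ty
Pr => Ty
Base => Ty
( Ty ) => Ty
( Pr ) => Ty
( Base ) => Ty
( unit ) => Ty
( unit ) => Pr => Ty
( unit ) => Base => Ty
( unit ) => bool => Ty
( unit ) => bool => Pr
( unit ) => bool => Base
( unit ) => bool => unit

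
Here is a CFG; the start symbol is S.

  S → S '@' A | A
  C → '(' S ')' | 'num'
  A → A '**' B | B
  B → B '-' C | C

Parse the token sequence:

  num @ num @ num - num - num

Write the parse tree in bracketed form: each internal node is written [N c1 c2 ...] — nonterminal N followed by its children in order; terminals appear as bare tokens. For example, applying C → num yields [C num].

S
S @ A
S @ A @ A
A @ A @ A
B @ A @ A
C @ A @ A
num @ A @ A
num @ B @ A
num @ C @ A
num @ num @ A
num @ num @ B
num @ num @ B - C
num @ num @ B - C - C
num @ num @ C - C - C
num @ num @ num - C - C
num @ num @ num - num - C
num @ num @ num - num - num

[S [S [S [A [B [C num]]]] @ [A [B [C num]]]] @ [A [B [B [B [C num]] - [C num]] - [C num]]]]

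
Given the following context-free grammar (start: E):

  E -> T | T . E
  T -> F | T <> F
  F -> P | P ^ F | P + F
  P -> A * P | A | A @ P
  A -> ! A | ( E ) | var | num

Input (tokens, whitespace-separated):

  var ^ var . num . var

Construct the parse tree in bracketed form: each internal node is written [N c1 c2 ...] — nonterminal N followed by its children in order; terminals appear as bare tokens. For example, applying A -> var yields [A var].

[E [T [F [P [A var]] ^ [F [P [A var]]]]] . [E [T [F [P [A num]]]] . [E [T [F [P [A var]]]]]]]

E
T . E
F . E
P ^ F . E
A ^ F . E
var ^ F . E
var ^ P . E
var ^ A . E
var ^ var . E
var ^ var . T . E
var ^ var . F . E
var ^ var . P . E
var ^ var . A . E
var ^ var . num . E
var ^ var . num . T
var ^ var . num . F
var ^ var . num . P
var ^ var . num . A
var ^ var . num . var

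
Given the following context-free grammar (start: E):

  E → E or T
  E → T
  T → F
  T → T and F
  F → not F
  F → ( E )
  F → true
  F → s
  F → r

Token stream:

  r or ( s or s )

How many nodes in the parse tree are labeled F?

[E [E [T [F r]]] or [T [F ( [E [E [T [F s]]] or [T [F s]]] )]]]

4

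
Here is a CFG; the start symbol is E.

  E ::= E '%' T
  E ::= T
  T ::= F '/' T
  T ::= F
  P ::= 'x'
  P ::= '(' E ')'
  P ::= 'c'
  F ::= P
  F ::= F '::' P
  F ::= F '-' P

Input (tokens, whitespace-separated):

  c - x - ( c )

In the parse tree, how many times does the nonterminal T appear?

2

[E [T [F [F [F [P c]] - [P x]] - [P ( [E [T [F [P c]]]] )]]]]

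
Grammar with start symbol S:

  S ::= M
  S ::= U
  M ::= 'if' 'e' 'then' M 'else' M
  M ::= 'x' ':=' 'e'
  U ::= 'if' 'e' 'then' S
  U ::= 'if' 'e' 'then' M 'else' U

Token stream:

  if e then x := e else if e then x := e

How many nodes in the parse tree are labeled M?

2

[S [U if e then [M x := e] else [U if e then [S [M x := e]]]]]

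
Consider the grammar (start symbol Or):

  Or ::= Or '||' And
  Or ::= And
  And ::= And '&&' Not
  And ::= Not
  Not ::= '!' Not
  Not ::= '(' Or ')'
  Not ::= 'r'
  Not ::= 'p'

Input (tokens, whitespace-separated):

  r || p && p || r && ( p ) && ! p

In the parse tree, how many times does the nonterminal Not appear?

[Or [Or [Or [And [Not r]]] || [And [And [Not p]] && [Not p]]] || [And [And [And [Not r]] && [Not ( [Or [And [Not p]]] )]] && [Not ! [Not p]]]]

8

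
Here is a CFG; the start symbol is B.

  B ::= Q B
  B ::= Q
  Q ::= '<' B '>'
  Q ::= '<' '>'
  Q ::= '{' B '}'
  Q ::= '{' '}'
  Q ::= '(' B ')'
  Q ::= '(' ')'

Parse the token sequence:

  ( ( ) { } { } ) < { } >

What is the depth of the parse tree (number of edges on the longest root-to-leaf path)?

[B [Q ( [B [Q ( )] [B [Q { }] [B [Q { }]]]] )] [B [Q < [B [Q { }]] >]]]

6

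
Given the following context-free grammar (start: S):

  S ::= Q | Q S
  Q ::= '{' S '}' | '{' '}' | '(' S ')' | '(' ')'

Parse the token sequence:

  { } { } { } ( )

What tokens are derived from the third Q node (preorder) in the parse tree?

{ }

[S [Q { }] [S [Q { }] [S [Q { }] [S [Q ( )]]]]]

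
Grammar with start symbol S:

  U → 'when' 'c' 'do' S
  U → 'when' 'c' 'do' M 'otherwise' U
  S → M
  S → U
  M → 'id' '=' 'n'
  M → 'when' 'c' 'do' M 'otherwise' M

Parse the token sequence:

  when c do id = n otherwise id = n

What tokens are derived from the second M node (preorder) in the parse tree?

[S [M when c do [M id = n] otherwise [M id = n]]]

id = n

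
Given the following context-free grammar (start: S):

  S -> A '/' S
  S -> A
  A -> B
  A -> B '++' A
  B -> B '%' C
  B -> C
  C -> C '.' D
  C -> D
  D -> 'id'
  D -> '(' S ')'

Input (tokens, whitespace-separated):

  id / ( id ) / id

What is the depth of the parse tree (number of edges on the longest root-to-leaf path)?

11

[S [A [B [C [D id]]]] / [S [A [B [C [D ( [S [A [B [C [D id]]]]] )]]]] / [S [A [B [C [D id]]]]]]]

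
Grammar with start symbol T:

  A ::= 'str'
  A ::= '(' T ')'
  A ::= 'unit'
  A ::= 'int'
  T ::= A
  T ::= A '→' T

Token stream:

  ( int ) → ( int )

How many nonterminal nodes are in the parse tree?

8

[T [A ( [T [A int]] )] → [T [A ( [T [A int]] )]]]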